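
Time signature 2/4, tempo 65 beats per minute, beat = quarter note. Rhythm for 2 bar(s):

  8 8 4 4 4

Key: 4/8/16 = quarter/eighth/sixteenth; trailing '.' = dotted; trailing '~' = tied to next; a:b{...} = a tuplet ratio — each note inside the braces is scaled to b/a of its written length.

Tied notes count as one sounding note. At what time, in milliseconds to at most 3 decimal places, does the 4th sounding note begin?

note 4 onset = 2b = 1846.154ms

1. 0.0ms @ 0 + 461.538ms (1/2)
2. 461.538ms @ 1/2 + 461.538ms (1/2)
3. 923.077ms @ 1 + 923.077ms (1)
4. 1846.154ms @ 2 + 923.077ms (1)
5. 2769.231ms @ 3 + 923.077ms (1)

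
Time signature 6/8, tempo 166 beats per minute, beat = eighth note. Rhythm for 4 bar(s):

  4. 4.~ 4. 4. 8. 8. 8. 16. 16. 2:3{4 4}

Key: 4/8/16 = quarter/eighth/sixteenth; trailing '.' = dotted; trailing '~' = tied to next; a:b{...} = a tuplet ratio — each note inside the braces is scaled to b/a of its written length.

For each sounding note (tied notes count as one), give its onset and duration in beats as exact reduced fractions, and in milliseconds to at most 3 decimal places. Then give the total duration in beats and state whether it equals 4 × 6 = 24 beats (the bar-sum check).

1) 0.0ms=0b +1084.337ms=3b
2) 1084.337ms=3b +2168.675ms=6b
3) 3253.012ms=9b +1084.337ms=3b
4) 4337.349ms=12b +542.169ms=3/2b
5) 4879.518ms=27/2b +542.169ms=3/2b
6) 5421.687ms=15b +542.169ms=3/2b
7) 5963.855ms=33/2b +271.084ms=3/4b
8) 6234.94ms=69/4b +271.084ms=3/4b
9) 6506.024ms=18b +1084.337ms=3b
10) 7590.361ms=21b +1084.337ms=3b
Σ=24b of 24 (166bpm 6/8) — PASS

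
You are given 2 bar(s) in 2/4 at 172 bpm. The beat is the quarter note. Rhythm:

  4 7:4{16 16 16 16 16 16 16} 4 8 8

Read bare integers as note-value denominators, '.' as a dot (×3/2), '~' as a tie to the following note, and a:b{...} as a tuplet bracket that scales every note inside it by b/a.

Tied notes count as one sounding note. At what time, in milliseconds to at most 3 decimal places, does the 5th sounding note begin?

note 5 onset = 10/7b = 498.339ms

1. 0.0ms @ 0 + 348.837ms (1)
2. 348.837ms @ 1 + 49.834ms (1/7)
3. 398.671ms @ 8/7 + 49.834ms (1/7)
4. 448.505ms @ 9/7 + 49.834ms (1/7)
5. 498.339ms @ 10/7 + 49.834ms (1/7)
6. 548.173ms @ 11/7 + 49.834ms (1/7)
7. 598.007ms @ 12/7 + 49.834ms (1/7)
8. 647.841ms @ 13/7 + 49.834ms (1/7)
9. 697.674ms @ 2 + 348.837ms (1)
10. 1046.512ms @ 3 + 174.419ms (1/2)
11. 1220.93ms @ 7/2 + 174.419ms (1/2)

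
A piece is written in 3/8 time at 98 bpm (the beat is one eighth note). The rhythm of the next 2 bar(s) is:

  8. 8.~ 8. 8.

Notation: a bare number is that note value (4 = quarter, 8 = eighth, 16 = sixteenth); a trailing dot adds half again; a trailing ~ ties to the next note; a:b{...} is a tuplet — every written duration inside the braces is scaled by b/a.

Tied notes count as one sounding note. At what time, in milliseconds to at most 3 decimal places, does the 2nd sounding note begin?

note 2 onset = 3/2b = 918.367ms

1. 0.0ms @ 0 + 918.367ms (3/2)
2. 918.367ms @ 3/2 + 1836.735ms (3)
3. 2755.102ms @ 9/2 + 918.367ms (3/2)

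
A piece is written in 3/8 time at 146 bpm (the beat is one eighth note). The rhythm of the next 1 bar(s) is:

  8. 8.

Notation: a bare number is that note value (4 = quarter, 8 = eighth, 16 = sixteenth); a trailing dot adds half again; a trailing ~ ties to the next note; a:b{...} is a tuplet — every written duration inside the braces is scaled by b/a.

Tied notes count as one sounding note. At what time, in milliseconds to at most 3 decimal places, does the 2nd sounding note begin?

note 2 onset = 3/2b = 616.438ms

1. 0.0ms @ 0 + 616.438ms (3/2)
2. 616.438ms @ 3/2 + 616.438ms (3/2)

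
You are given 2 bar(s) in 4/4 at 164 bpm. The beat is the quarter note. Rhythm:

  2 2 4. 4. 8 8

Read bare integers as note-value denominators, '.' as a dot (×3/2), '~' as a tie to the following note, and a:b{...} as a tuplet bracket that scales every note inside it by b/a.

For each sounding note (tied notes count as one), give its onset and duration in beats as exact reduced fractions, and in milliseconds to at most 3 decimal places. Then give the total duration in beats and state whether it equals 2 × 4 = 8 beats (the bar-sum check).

1) 0.0ms=0b +731.707ms=2b
2) 731.707ms=2b +731.707ms=2b
3) 1463.415ms=4b +548.78ms=3/2b
4) 2012.195ms=11/2b +548.78ms=3/2b
5) 2560.976ms=7b +182.927ms=1/2b
6) 2743.902ms=15/2b +182.927ms=1/2b
Σ=8b of 8 (164bpm 4/4) — PASS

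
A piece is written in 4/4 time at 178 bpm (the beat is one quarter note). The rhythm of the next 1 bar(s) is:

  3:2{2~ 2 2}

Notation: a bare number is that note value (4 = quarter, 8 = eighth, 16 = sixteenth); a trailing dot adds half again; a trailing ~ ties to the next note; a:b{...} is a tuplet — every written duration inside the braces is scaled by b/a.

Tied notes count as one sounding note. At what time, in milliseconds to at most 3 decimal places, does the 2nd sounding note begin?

1. 0.0ms @ 0 + 898.876ms (8/3)
2. 898.876ms @ 8/3 + 449.438ms (4/3)

note 2 onset = 8/3b = 898.876ms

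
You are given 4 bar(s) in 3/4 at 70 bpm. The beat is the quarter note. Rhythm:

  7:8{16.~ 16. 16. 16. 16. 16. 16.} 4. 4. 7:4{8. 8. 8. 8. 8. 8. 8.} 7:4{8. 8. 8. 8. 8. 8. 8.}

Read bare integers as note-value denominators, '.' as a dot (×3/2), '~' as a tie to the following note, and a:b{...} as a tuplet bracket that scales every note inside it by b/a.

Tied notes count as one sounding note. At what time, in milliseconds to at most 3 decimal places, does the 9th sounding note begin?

1. 0.0ms @ 0 + 734.694ms (6/7)
2. 734.694ms @ 6/7 + 367.347ms (3/7)
3. 1102.041ms @ 9/7 + 367.347ms (3/7)
4. 1469.388ms @ 12/7 + 367.347ms (3/7)
5. 1836.735ms @ 15/7 + 367.347ms (3/7)
6. 2204.082ms @ 18/7 + 367.347ms (3/7)
7. 2571.429ms @ 3 + 1285.714ms (3/2)
8. 3857.143ms @ 9/2 + 1285.714ms (3/2)
9. 5142.857ms @ 6 + 367.347ms (3/7)
10. 5510.204ms @ 45/7 + 367.347ms (3/7)
11. 5877.551ms @ 48/7 + 367.347ms (3/7)
12. 6244.898ms @ 51/7 + 367.347ms (3/7)
13. 6612.245ms @ 54/7 + 367.347ms (3/7)
14. 6979.592ms @ 57/7 + 367.347ms (3/7)
15. 7346.939ms @ 60/7 + 367.347ms (3/7)
16. 7714.286ms @ 9 + 367.347ms (3/7)
17. 8081.633ms @ 66/7 + 367.347ms (3/7)
18. 8448.98ms @ 69/7 + 367.347ms (3/7)
19. 8816.327ms @ 72/7 + 367.347ms (3/7)
20. 9183.673ms @ 75/7 + 367.347ms (3/7)
21. 9551.02ms @ 78/7 + 367.347ms (3/7)
22. 9918.367ms @ 81/7 + 367.347ms (3/7)

note 9 onset = 6b = 5142.857ms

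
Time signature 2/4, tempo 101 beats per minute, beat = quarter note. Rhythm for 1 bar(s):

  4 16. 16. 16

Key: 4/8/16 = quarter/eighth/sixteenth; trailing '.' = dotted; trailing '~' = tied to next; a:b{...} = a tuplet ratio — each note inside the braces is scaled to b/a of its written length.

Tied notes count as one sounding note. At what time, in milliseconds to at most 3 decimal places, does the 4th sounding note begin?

1. 0.0ms @ 0 + 594.059ms (1)
2. 594.059ms @ 1 + 222.772ms (3/8)
3. 816.832ms @ 11/8 + 222.772ms (3/8)
4. 1039.604ms @ 7/4 + 148.515ms (1/4)

note 4 onset = 7/4b = 1039.604ms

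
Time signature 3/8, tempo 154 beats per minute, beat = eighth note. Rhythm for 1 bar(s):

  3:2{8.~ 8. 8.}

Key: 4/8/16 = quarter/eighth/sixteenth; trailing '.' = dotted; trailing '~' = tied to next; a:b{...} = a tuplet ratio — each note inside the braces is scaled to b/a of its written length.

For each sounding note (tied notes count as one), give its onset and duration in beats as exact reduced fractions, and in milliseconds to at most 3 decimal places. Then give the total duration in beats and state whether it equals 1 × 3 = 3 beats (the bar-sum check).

1) 0.0ms=0b +779.221ms=2b
2) 779.221ms=2b +389.61ms=1b
Σ=3b of 3 (154bpm 3/8) — PASS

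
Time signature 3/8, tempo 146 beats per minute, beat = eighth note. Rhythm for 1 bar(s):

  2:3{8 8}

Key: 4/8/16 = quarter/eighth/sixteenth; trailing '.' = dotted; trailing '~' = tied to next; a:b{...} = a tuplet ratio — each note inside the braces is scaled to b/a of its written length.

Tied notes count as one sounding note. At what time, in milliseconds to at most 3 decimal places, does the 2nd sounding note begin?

note 2 onset = 3/2b = 616.438ms

1. 0.0ms @ 0 + 616.438ms (3/2)
2. 616.438ms @ 3/2 + 616.438ms (3/2)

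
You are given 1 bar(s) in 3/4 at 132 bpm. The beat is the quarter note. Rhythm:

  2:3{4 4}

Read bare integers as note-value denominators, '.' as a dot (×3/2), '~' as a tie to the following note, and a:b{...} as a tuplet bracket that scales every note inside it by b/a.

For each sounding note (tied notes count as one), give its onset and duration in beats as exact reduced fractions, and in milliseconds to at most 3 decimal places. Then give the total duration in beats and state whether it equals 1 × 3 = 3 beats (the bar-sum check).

1) 0.0ms=0b +681.818ms=3/2b
2) 681.818ms=3/2b +681.818ms=3/2b
Σ=3b of 3 (132bpm 3/4) — PASS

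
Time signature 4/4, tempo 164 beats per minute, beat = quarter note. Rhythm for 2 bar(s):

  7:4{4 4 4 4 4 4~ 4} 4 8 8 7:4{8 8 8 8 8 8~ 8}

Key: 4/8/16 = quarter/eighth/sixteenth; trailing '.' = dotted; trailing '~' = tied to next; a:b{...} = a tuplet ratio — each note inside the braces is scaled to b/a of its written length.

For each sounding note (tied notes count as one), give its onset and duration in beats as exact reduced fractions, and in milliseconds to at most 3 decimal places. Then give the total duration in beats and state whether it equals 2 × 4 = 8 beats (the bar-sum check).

1) 0.0ms=0b +209.059ms=4/7b
2) 209.059ms=4/7b +209.059ms=4/7b
3) 418.118ms=8/7b +209.059ms=4/7b
4) 627.178ms=12/7b +209.059ms=4/7b
5) 836.237ms=16/7b +209.059ms=4/7b
6) 1045.296ms=20/7b +418.118ms=8/7b
7) 1463.415ms=4b +365.854ms=1b
8) 1829.268ms=5b +182.927ms=1/2b
9) 2012.195ms=11/2b +182.927ms=1/2b
10) 2195.122ms=6b +104.53ms=2/7b
11) 2299.652ms=44/7b +104.53ms=2/7b
12) 2404.181ms=46/7b +104.53ms=2/7b
13) 2508.711ms=48/7b +104.53ms=2/7b
14) 2613.24ms=50/7b +104.53ms=2/7b
15) 2717.77ms=52/7b +209.059ms=4/7b
Σ=8b of 8 (164bpm 4/4) — PASS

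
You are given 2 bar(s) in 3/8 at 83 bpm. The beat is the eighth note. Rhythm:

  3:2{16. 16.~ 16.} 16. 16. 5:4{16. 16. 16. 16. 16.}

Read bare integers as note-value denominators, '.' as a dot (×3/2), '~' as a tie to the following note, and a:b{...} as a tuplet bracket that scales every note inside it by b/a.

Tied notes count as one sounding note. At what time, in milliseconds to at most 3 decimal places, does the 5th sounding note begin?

note 5 onset = 3b = 2168.675ms

1. 0.0ms @ 0 + 361.446ms (1/2)
2. 361.446ms @ 1/2 + 722.892ms (1)
3. 1084.337ms @ 3/2 + 542.169ms (3/4)
4. 1626.506ms @ 9/4 + 542.169ms (3/4)
5. 2168.675ms @ 3 + 433.735ms (3/5)
6. 2602.41ms @ 18/5 + 433.735ms (3/5)
7. 3036.145ms @ 21/5 + 433.735ms (3/5)
8. 3469.88ms @ 24/5 + 433.735ms (3/5)
9. 3903.614ms @ 27/5 + 433.735ms (3/5)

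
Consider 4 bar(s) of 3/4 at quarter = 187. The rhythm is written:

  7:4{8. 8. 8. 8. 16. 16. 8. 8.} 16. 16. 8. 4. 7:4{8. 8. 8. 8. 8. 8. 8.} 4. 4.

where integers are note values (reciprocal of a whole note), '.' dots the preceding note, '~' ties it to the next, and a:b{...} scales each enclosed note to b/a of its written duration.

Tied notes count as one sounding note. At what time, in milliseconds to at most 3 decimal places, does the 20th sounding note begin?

1. 0.0ms @ 0 + 137.51ms (3/7)
2. 137.51ms @ 3/7 + 137.51ms (3/7)
3. 275.019ms @ 6/7 + 137.51ms (3/7)
4. 412.529ms @ 9/7 + 137.51ms (3/7)
5. 550.038ms @ 12/7 + 68.755ms (3/14)
6. 618.793ms @ 27/14 + 68.755ms (3/14)
7. 687.548ms @ 15/7 + 137.51ms (3/7)
8. 825.057ms @ 18/7 + 137.51ms (3/7)
9. 962.567ms @ 3 + 120.321ms (3/8)
10. 1082.888ms @ 27/8 + 120.321ms (3/8)
11. 1203.209ms @ 15/4 + 240.642ms (3/4)
12. 1443.85ms @ 9/2 + 481.283ms (3/2)
13. 1925.134ms @ 6 + 137.51ms (3/7)
14. 2062.643ms @ 45/7 + 137.51ms (3/7)
15. 2200.153ms @ 48/7 + 137.51ms (3/7)
16. 2337.662ms @ 51/7 + 137.51ms (3/7)
17. 2475.172ms @ 54/7 + 137.51ms (3/7)
18. 2612.681ms @ 57/7 + 137.51ms (3/7)
19. 2750.191ms @ 60/7 + 137.51ms (3/7)
20. 2887.701ms @ 9 + 481.283ms (3/2)
21. 3368.984ms @ 21/2 + 481.283ms (3/2)

note 20 onset = 9b = 2887.701ms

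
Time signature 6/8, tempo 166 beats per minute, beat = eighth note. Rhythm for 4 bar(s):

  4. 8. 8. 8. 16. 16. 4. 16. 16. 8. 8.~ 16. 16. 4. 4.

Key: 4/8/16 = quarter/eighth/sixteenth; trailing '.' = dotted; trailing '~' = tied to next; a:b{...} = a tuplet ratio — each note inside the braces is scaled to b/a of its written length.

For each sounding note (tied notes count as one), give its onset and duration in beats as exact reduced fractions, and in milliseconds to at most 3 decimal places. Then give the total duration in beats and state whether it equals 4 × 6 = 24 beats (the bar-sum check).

1) 0.0ms=0b +1084.337ms=3b
2) 1084.337ms=3b +542.169ms=3/2b
3) 1626.506ms=9/2b +542.169ms=3/2b
4) 2168.675ms=6b +542.169ms=3/2b
5) 2710.843ms=15/2b +271.084ms=3/4b
6) 2981.928ms=33/4b +271.084ms=3/4b
7) 3253.012ms=9b +1084.337ms=3b
8) 4337.349ms=12b +271.084ms=3/4b
9) 4608.434ms=51/4b +271.084ms=3/4b
10) 4879.518ms=27/2b +542.169ms=3/2b
11) 5421.687ms=15b +813.253ms=9/4b
12) 6234.94ms=69/4b +271.084ms=3/4b
13) 6506.024ms=18b +1084.337ms=3b
14) 7590.361ms=21b +1084.337ms=3b
Σ=24b of 24 (166bpm 6/8) — PASS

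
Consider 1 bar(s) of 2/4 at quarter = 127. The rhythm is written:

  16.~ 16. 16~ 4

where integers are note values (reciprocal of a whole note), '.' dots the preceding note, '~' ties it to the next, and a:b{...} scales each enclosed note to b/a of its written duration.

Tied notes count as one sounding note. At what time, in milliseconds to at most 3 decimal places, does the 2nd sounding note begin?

1. 0.0ms @ 0 + 354.331ms (3/4)
2. 354.331ms @ 3/4 + 590.551ms (5/4)

note 2 onset = 3/4b = 354.331ms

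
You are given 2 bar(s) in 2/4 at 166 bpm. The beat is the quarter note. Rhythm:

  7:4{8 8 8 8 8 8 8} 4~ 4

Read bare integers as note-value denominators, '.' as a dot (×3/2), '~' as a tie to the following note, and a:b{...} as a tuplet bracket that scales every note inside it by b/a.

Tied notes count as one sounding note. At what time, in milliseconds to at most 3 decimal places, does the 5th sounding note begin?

note 5 onset = 8/7b = 413.081ms

1. 0.0ms @ 0 + 103.27ms (2/7)
2. 103.27ms @ 2/7 + 103.27ms (2/7)
3. 206.54ms @ 4/7 + 103.27ms (2/7)
4. 309.811ms @ 6/7 + 103.27ms (2/7)
5. 413.081ms @ 8/7 + 103.27ms (2/7)
6. 516.351ms @ 10/7 + 103.27ms (2/7)
7. 619.621ms @ 12/7 + 103.27ms (2/7)
8. 722.892ms @ 2 + 722.892ms (2)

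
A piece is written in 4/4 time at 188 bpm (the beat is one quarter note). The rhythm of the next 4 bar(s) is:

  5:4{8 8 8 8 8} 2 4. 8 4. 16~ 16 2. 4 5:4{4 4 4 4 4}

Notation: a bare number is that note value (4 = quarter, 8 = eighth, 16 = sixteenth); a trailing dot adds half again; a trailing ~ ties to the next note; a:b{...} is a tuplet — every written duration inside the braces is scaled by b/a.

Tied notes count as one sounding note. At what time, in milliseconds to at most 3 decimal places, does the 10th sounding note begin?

note 10 onset = 15/2b = 2393.617ms

1. 0.0ms @ 0 + 127.66ms (2/5)
2. 127.66ms @ 2/5 + 127.66ms (2/5)
3. 255.319ms @ 4/5 + 127.66ms (2/5)
4. 382.979ms @ 6/5 + 127.66ms (2/5)
5. 510.638ms @ 8/5 + 127.66ms (2/5)
6. 638.298ms @ 2 + 638.298ms (2)
7. 1276.596ms @ 4 + 478.723ms (3/2)
8. 1755.319ms @ 11/2 + 159.574ms (1/2)
9. 1914.894ms @ 6 + 478.723ms (3/2)
10. 2393.617ms @ 15/2 + 159.574ms (1/2)
11. 2553.191ms @ 8 + 957.447ms (3)
12. 3510.638ms @ 11 + 319.149ms (1)
13. 3829.787ms @ 12 + 255.319ms (4/5)
14. 4085.106ms @ 64/5 + 255.319ms (4/5)
15. 4340.426ms @ 68/5 + 255.319ms (4/5)
16. 4595.745ms @ 72/5 + 255.319ms (4/5)
17. 4851.064ms @ 76/5 + 255.319ms (4/5)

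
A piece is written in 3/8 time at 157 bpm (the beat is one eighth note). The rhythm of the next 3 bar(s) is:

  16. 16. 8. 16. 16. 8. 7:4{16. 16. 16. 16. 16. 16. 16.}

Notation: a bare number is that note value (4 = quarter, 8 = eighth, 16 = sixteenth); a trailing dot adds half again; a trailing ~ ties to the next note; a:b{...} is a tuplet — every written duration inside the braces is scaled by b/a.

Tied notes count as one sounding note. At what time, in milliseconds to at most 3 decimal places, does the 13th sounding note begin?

1. 0.0ms @ 0 + 286.624ms (3/4)
2. 286.624ms @ 3/4 + 286.624ms (3/4)
3. 573.248ms @ 3/2 + 573.248ms (3/2)
4. 1146.497ms @ 3 + 286.624ms (3/4)
5. 1433.121ms @ 15/4 + 286.624ms (3/4)
6. 1719.745ms @ 9/2 + 573.248ms (3/2)
7. 2292.994ms @ 6 + 163.785ms (3/7)
8. 2456.779ms @ 45/7 + 163.785ms (3/7)
9. 2620.564ms @ 48/7 + 163.785ms (3/7)
10. 2784.349ms @ 51/7 + 163.785ms (3/7)
11. 2948.135ms @ 54/7 + 163.785ms (3/7)
12. 3111.92ms @ 57/7 + 163.785ms (3/7)
13. 3275.705ms @ 60/7 + 163.785ms (3/7)

note 13 onset = 60/7b = 3275.705ms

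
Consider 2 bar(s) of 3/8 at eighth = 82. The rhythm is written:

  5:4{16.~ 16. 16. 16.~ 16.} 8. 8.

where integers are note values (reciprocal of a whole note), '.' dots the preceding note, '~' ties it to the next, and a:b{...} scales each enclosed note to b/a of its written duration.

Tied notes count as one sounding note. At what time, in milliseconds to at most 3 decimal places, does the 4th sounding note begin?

1. 0.0ms @ 0 + 878.049ms (6/5)
2. 878.049ms @ 6/5 + 439.024ms (3/5)
3. 1317.073ms @ 9/5 + 878.049ms (6/5)
4. 2195.122ms @ 3 + 1097.561ms (3/2)
5. 3292.683ms @ 9/2 + 1097.561ms (3/2)

note 4 onset = 3b = 2195.122ms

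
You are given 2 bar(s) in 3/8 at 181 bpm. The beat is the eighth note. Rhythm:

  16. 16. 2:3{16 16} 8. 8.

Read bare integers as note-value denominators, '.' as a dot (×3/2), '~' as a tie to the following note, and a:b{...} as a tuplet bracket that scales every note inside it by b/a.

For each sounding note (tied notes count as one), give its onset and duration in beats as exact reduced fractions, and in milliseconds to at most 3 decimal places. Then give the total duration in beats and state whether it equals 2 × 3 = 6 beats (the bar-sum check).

1) 0.0ms=0b +248.619ms=3/4b
2) 248.619ms=3/4b +248.619ms=3/4b
3) 497.238ms=3/2b +248.619ms=3/4b
4) 745.856ms=9/4b +248.619ms=3/4b
5) 994.475ms=3b +497.238ms=3/2b
6) 1491.713ms=9/2b +497.238ms=3/2b
Σ=6b of 6 (181bpm 3/8) — PASS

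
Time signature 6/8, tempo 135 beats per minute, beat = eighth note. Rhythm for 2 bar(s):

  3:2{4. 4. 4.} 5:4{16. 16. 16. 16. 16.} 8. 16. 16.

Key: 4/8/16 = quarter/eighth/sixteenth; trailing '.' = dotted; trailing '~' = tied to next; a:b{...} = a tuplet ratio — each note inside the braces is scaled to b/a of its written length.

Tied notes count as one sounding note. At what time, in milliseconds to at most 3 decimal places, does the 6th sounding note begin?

1. 0.0ms @ 0 + 888.889ms (2)
2. 888.889ms @ 2 + 888.889ms (2)
3. 1777.778ms @ 4 + 888.889ms (2)
4. 2666.667ms @ 6 + 266.667ms (3/5)
5. 2933.333ms @ 33/5 + 266.667ms (3/5)
6. 3200.0ms @ 36/5 + 266.667ms (3/5)
7. 3466.667ms @ 39/5 + 266.667ms (3/5)
8. 3733.333ms @ 42/5 + 266.667ms (3/5)
9. 4000.0ms @ 9 + 666.667ms (3/2)
10. 4666.667ms @ 21/2 + 333.333ms (3/4)
11. 5000.0ms @ 45/4 + 333.333ms (3/4)

note 6 onset = 36/5b = 3200.0ms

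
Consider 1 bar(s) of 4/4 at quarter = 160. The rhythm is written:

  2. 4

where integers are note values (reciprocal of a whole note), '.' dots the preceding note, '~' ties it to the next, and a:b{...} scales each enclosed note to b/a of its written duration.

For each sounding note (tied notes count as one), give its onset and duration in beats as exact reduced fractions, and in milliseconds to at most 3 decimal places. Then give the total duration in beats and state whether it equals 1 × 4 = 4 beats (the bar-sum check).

1) 0.0ms=0b +1125.0ms=3b
2) 1125.0ms=3b +375.0ms=1b
Σ=4b of 4 (160bpm 4/4) — PASS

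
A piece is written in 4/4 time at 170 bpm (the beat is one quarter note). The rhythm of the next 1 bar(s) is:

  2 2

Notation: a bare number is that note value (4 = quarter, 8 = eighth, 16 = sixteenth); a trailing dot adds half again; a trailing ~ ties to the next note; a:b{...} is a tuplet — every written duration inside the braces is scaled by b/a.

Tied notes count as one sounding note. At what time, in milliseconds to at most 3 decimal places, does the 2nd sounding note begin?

1. 0.0ms @ 0 + 705.882ms (2)
2. 705.882ms @ 2 + 705.882ms (2)

note 2 onset = 2b = 705.882ms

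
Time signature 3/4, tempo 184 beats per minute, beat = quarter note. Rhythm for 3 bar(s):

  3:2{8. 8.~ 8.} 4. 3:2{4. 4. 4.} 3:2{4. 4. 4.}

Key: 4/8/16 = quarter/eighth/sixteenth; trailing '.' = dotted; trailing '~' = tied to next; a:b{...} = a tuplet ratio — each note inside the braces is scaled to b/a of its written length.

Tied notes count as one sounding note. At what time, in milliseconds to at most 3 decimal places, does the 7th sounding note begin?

note 7 onset = 6b = 1956.522ms

1. 0.0ms @ 0 + 163.043ms (1/2)
2. 163.043ms @ 1/2 + 326.087ms (1)
3. 489.13ms @ 3/2 + 489.13ms (3/2)
4. 978.261ms @ 3 + 326.087ms (1)
5. 1304.348ms @ 4 + 326.087ms (1)
6. 1630.435ms @ 5 + 326.087ms (1)
7. 1956.522ms @ 6 + 326.087ms (1)
8. 2282.609ms @ 7 + 326.087ms (1)
9. 2608.696ms @ 8 + 326.087ms (1)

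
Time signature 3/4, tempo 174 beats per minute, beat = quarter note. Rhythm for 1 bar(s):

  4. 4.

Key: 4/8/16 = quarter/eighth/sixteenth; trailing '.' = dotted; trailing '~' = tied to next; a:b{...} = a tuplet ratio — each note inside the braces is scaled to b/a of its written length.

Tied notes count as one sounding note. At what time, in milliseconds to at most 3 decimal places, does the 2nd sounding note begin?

1. 0.0ms @ 0 + 517.241ms (3/2)
2. 517.241ms @ 3/2 + 517.241ms (3/2)

note 2 onset = 3/2b = 517.241ms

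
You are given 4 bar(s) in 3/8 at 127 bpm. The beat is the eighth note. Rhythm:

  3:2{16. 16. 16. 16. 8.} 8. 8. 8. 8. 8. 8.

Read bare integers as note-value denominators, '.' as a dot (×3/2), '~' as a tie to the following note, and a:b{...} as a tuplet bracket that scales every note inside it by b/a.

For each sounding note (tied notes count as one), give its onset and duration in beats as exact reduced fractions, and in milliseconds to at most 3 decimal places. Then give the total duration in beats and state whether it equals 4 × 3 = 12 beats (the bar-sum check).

1) 0.0ms=0b +236.22ms=1/2b
2) 236.22ms=1/2b +236.22ms=1/2b
3) 472.441ms=1b +236.22ms=1/2b
4) 708.661ms=3/2b +236.22ms=1/2b
5) 944.882ms=2b +472.441ms=1b
6) 1417.323ms=3b +708.661ms=3/2b
7) 2125.984ms=9/2b +708.661ms=3/2b
8) 2834.646ms=6b +708.661ms=3/2b
9) 3543.307ms=15/2b +708.661ms=3/2b
10) 4251.969ms=9b +708.661ms=3/2b
11) 4960.63ms=21/2b +708.661ms=3/2b
Σ=12b of 12 (127bpm 3/8) — PASS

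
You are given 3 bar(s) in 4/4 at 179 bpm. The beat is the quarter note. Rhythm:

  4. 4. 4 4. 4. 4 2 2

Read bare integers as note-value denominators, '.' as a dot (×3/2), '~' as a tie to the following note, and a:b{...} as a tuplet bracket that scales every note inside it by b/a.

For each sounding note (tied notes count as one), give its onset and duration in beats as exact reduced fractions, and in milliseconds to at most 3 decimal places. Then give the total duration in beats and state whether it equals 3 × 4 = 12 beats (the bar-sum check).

1) 0.0ms=0b +502.793ms=3/2b
2) 502.793ms=3/2b +502.793ms=3/2b
3) 1005.587ms=3b +335.196ms=1b
4) 1340.782ms=4b +502.793ms=3/2b
5) 1843.575ms=11/2b +502.793ms=3/2b
6) 2346.369ms=7b +335.196ms=1b
7) 2681.564ms=8b +670.391ms=2b
8) 3351.955ms=10b +670.391ms=2b
Σ=12b of 12 (179bpm 4/4) — PASS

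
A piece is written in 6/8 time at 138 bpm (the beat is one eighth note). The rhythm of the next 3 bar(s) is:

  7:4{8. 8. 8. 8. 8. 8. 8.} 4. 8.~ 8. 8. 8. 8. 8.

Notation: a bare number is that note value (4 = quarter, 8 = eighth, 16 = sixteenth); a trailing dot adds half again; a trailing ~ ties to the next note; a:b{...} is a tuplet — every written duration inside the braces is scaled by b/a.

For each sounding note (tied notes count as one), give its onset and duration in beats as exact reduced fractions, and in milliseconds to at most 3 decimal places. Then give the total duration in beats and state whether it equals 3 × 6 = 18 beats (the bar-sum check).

1) 0.0ms=0b +372.671ms=6/7b
2) 372.671ms=6/7b +372.671ms=6/7b
3) 745.342ms=12/7b +372.671ms=6/7b
4) 1118.012ms=18/7b +372.671ms=6/7b
5) 1490.683ms=24/7b +372.671ms=6/7b
6) 1863.354ms=30/7b +372.671ms=6/7b
7) 2236.025ms=36/7b +372.671ms=6/7b
8) 2608.696ms=6b +1304.348ms=3b
9) 3913.043ms=9b +1304.348ms=3b
10) 5217.391ms=12b +652.174ms=3/2b
11) 5869.565ms=27/2b +652.174ms=3/2b
12) 6521.739ms=15b +652.174ms=3/2b
13) 7173.913ms=33/2b +652.174ms=3/2b
Σ=18b of 18 (138bpm 6/8) — PASS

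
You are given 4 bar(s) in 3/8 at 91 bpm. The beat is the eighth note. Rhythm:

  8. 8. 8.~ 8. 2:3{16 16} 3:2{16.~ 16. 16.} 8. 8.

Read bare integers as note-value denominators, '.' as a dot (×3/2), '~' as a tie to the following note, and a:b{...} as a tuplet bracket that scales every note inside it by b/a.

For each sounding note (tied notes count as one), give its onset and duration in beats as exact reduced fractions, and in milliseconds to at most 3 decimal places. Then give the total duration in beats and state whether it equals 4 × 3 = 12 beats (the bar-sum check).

1) 0.0ms=0b +989.011ms=3/2b
2) 989.011ms=3/2b +989.011ms=3/2b
3) 1978.022ms=3b +1978.022ms=3b
4) 3956.044ms=6b +494.505ms=3/4b
5) 4450.549ms=27/4b +494.505ms=3/4b
6) 4945.055ms=15/2b +659.341ms=1b
7) 5604.396ms=17/2b +329.67ms=1/2b
8) 5934.066ms=9b +989.011ms=3/2b
9) 6923.077ms=21/2b +989.011ms=3/2b
Σ=12b of 12 (91bpm 3/8) — PASS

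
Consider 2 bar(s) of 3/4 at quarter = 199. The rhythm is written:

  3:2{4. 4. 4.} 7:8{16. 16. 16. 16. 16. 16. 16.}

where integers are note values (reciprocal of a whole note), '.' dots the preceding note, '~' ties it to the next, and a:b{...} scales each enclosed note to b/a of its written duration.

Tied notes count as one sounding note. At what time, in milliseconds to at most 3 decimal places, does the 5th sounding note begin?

1. 0.0ms @ 0 + 301.508ms (1)
2. 301.508ms @ 1 + 301.508ms (1)
3. 603.015ms @ 2 + 301.508ms (1)
4. 904.523ms @ 3 + 129.218ms (3/7)
5. 1033.74ms @ 24/7 + 129.218ms (3/7)
6. 1162.958ms @ 27/7 + 129.218ms (3/7)
7. 1292.175ms @ 30/7 + 129.218ms (3/7)
8. 1421.393ms @ 33/7 + 129.218ms (3/7)
9. 1550.61ms @ 36/7 + 129.218ms (3/7)
10. 1679.828ms @ 39/7 + 129.218ms (3/7)

note 5 onset = 24/7b = 1033.74ms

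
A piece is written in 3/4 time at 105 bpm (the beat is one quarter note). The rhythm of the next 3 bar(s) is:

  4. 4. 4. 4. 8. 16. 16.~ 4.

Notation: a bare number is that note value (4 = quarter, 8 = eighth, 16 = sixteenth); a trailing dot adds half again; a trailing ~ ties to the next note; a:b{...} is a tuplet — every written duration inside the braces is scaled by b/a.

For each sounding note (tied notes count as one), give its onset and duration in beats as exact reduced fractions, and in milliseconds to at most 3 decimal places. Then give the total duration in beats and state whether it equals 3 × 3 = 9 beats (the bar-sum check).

1) 0.0ms=0b +857.143ms=3/2b
2) 857.143ms=3/2b +857.143ms=3/2b
3) 1714.286ms=3b +857.143ms=3/2b
4) 2571.429ms=9/2b +857.143ms=3/2b
5) 3428.571ms=6b +428.571ms=3/4b
6) 3857.143ms=27/4b +214.286ms=3/8b
7) 4071.429ms=57/8b +1071.429ms=15/8b
Σ=9b of 9 (105bpm 3/4) — PASS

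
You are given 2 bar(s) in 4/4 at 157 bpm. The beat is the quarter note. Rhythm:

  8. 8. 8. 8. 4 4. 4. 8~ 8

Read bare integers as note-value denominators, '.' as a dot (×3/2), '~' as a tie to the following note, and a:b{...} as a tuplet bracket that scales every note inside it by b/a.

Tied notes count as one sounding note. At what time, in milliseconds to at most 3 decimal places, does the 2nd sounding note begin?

1. 0.0ms @ 0 + 286.624ms (3/4)
2. 286.624ms @ 3/4 + 286.624ms (3/4)
3. 573.248ms @ 3/2 + 286.624ms (3/4)
4. 859.873ms @ 9/4 + 286.624ms (3/4)
5. 1146.497ms @ 3 + 382.166ms (1)
6. 1528.662ms @ 4 + 573.248ms (3/2)
7. 2101.911ms @ 11/2 + 573.248ms (3/2)
8. 2675.159ms @ 7 + 382.166ms (1)

note 2 onset = 3/4b = 286.624ms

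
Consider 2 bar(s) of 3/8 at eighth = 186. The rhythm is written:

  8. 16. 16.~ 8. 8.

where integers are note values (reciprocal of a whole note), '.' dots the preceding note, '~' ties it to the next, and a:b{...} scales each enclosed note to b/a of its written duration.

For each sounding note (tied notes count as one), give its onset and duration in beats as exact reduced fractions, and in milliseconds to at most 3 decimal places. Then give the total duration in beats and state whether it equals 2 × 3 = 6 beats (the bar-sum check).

1) 0.0ms=0b +483.871ms=3/2b
2) 483.871ms=3/2b +241.935ms=3/4b
3) 725.806ms=9/4b +725.806ms=9/4b
4) 1451.613ms=9/2b +483.871ms=3/2b
Σ=6b of 6 (186bpm 3/8) — PASS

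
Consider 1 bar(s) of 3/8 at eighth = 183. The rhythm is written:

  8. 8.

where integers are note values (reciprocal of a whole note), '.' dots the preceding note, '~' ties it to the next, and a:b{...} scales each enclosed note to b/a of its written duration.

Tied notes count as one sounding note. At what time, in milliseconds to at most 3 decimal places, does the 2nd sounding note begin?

1. 0.0ms @ 0 + 491.803ms (3/2)
2. 491.803ms @ 3/2 + 491.803ms (3/2)

note 2 onset = 3/2b = 491.803ms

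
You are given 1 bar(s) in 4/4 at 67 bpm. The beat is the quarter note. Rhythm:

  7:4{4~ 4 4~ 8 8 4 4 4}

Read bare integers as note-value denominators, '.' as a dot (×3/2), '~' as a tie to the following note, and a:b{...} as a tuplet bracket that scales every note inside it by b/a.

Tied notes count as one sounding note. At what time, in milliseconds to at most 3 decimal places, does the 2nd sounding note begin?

note 2 onset = 8/7b = 1023.454ms

1. 0.0ms @ 0 + 1023.454ms (8/7)
2. 1023.454ms @ 8/7 + 767.591ms (6/7)
3. 1791.045ms @ 2 + 255.864ms (2/7)
4. 2046.908ms @ 16/7 + 511.727ms (4/7)
5. 2558.635ms @ 20/7 + 511.727ms (4/7)
6. 3070.362ms @ 24/7 + 511.727ms (4/7)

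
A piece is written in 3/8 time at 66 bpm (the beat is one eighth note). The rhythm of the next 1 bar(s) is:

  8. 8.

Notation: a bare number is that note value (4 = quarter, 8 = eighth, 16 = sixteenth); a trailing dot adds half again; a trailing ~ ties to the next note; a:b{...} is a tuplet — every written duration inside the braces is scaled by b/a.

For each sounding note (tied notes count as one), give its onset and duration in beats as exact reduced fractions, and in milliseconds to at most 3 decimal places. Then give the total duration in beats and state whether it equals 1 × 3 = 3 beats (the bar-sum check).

1) 0.0ms=0b +1363.636ms=3/2b
2) 1363.636ms=3/2b +1363.636ms=3/2b
Σ=3b of 3 (66bpm 3/8) — PASS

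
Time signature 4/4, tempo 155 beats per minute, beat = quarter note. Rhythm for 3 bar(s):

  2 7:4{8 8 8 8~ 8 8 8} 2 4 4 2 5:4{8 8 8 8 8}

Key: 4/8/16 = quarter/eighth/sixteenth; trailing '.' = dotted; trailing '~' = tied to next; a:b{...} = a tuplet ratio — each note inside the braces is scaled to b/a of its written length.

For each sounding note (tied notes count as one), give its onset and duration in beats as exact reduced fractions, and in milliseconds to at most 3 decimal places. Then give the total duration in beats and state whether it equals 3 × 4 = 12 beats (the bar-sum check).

1) 0.0ms=0b +774.194ms=2b
2) 774.194ms=2b +110.599ms=2/7b
3) 884.793ms=16/7b +110.599ms=2/7b
4) 995.392ms=18/7b +110.599ms=2/7b
5) 1105.991ms=20/7b +221.198ms=4/7b
6) 1327.189ms=24/7b +110.599ms=2/7b
7) 1437.788ms=26/7b +110.599ms=2/7b
8) 1548.387ms=4b +774.194ms=2b
9) 2322.581ms=6b +387.097ms=1b
10) 2709.677ms=7b +387.097ms=1b
11) 3096.774ms=8b +774.194ms=2b
12) 3870.968ms=10b +154.839ms=2/5b
13) 4025.806ms=52/5b +154.839ms=2/5b
14) 4180.645ms=54/5b +154.839ms=2/5b
15) 4335.484ms=56/5b +154.839ms=2/5b
16) 4490.323ms=58/5b +154.839ms=2/5b
Σ=12b of 12 (155bpm 4/4) — PASS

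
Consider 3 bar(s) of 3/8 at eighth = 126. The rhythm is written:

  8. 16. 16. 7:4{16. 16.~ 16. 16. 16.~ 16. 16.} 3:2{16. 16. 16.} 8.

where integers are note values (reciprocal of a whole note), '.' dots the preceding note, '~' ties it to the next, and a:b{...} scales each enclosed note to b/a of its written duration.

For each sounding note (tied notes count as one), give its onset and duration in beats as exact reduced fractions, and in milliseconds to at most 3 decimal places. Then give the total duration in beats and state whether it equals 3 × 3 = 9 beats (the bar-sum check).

1) 0.0ms=0b +714.286ms=3/2b
2) 714.286ms=3/2b +357.143ms=3/4b
3) 1071.429ms=9/4b +357.143ms=3/4b
4) 1428.571ms=3b +204.082ms=3/7b
5) 1632.653ms=24/7b +408.163ms=6/7b
6) 2040.816ms=30/7b +204.082ms=3/7b
7) 2244.898ms=33/7b +408.163ms=6/7b
8) 2653.061ms=39/7b +204.082ms=3/7b
9) 2857.143ms=6b +238.095ms=1/2b
10) 3095.238ms=13/2b +238.095ms=1/2b
11) 3333.333ms=7b +238.095ms=1/2b
12) 3571.429ms=15/2b +714.286ms=3/2b
Σ=9b of 9 (126bpm 3/8) — PASS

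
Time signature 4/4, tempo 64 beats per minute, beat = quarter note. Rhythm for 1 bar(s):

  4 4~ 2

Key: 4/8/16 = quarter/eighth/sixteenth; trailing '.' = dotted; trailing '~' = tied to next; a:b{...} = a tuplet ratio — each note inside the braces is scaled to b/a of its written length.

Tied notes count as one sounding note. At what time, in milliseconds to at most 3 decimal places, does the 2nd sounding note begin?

1. 0.0ms @ 0 + 937.5ms (1)
2. 937.5ms @ 1 + 2812.5ms (3)

note 2 onset = 1b = 937.5ms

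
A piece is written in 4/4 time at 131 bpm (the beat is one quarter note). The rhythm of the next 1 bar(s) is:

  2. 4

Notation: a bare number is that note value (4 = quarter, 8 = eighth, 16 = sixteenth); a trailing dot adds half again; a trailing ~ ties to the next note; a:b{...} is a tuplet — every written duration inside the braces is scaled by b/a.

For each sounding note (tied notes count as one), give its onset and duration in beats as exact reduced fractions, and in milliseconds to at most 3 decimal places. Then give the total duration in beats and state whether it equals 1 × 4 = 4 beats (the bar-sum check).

1) 0.0ms=0b +1374.046ms=3b
2) 1374.046ms=3b +458.015ms=1b
Σ=4b of 4 (131bpm 4/4) — PASS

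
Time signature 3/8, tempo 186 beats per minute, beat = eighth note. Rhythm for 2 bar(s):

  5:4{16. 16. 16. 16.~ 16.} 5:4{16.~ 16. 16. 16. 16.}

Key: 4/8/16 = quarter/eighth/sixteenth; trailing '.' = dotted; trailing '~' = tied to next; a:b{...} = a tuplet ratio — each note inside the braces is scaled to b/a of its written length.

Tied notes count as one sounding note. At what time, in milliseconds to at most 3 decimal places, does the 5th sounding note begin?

note 5 onset = 3b = 967.742ms

1. 0.0ms @ 0 + 193.548ms (3/5)
2. 193.548ms @ 3/5 + 193.548ms (3/5)
3. 387.097ms @ 6/5 + 193.548ms (3/5)
4. 580.645ms @ 9/5 + 387.097ms (6/5)
5. 967.742ms @ 3 + 387.097ms (6/5)
6. 1354.839ms @ 21/5 + 193.548ms (3/5)
7. 1548.387ms @ 24/5 + 193.548ms (3/5)
8. 1741.935ms @ 27/5 + 193.548ms (3/5)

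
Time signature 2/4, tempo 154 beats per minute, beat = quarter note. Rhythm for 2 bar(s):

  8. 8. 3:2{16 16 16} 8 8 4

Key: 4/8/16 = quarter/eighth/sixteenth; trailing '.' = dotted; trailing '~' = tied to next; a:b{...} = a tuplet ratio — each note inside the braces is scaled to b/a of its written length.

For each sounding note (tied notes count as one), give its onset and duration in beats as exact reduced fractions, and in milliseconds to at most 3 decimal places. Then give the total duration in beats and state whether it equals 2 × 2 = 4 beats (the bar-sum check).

1) 0.0ms=0b +292.208ms=3/4b
2) 292.208ms=3/4b +292.208ms=3/4b
3) 584.416ms=3/2b +64.935ms=1/6b
4) 649.351ms=5/3b +64.935ms=1/6b
5) 714.286ms=11/6b +64.935ms=1/6b
6) 779.221ms=2b +194.805ms=1/2b
7) 974.026ms=5/2b +194.805ms=1/2b
8) 1168.831ms=3b +389.61ms=1b
Σ=4b of 4 (154bpm 2/4) — PASS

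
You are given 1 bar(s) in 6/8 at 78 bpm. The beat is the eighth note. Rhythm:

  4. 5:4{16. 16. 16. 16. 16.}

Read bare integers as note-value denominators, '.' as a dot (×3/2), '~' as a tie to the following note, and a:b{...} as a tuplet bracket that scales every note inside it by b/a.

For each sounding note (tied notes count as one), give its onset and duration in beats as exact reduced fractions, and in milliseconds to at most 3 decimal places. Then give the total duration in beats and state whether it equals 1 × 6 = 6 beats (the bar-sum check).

1) 0.0ms=0b +2307.692ms=3b
2) 2307.692ms=3b +461.538ms=3/5b
3) 2769.231ms=18/5b +461.538ms=3/5b
4) 3230.769ms=21/5b +461.538ms=3/5b
5) 3692.308ms=24/5b +461.538ms=3/5b
6) 4153.846ms=27/5b +461.538ms=3/5b
Σ=6b of 6 (78bpm 6/8) — PASS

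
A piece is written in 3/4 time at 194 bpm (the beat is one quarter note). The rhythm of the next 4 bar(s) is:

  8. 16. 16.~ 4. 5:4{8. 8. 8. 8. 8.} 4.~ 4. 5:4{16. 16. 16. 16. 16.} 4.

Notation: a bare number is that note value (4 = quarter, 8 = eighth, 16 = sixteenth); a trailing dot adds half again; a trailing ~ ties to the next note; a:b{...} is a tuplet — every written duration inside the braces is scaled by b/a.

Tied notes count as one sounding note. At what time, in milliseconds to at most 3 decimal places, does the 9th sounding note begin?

1. 0.0ms @ 0 + 231.959ms (3/4)
2. 231.959ms @ 3/4 + 115.979ms (3/8)
3. 347.938ms @ 9/8 + 579.897ms (15/8)
4. 927.835ms @ 3 + 185.567ms (3/5)
5. 1113.402ms @ 18/5 + 185.567ms (3/5)
6. 1298.969ms @ 21/5 + 185.567ms (3/5)
7. 1484.536ms @ 24/5 + 185.567ms (3/5)
8. 1670.103ms @ 27/5 + 185.567ms (3/5)
9. 1855.67ms @ 6 + 927.835ms (3)
10. 2783.505ms @ 9 + 92.784ms (3/10)
11. 2876.289ms @ 93/10 + 92.784ms (3/10)
12. 2969.072ms @ 48/5 + 92.784ms (3/10)
13. 3061.856ms @ 99/10 + 92.784ms (3/10)
14. 3154.639ms @ 51/5 + 92.784ms (3/10)
15. 3247.423ms @ 21/2 + 463.918ms (3/2)

note 9 onset = 6b = 1855.67ms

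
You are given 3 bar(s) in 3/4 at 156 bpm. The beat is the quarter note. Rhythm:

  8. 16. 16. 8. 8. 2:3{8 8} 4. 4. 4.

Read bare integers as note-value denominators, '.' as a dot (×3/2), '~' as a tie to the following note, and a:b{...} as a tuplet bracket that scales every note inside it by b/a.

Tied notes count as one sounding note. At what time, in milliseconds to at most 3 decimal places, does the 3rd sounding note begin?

note 3 onset = 9/8b = 432.692ms

1. 0.0ms @ 0 + 288.462ms (3/4)
2. 288.462ms @ 3/4 + 144.231ms (3/8)
3. 432.692ms @ 9/8 + 144.231ms (3/8)
4. 576.923ms @ 3/2 + 288.462ms (3/4)
5. 865.385ms @ 9/4 + 288.462ms (3/4)
6. 1153.846ms @ 3 + 288.462ms (3/4)
7. 1442.308ms @ 15/4 + 288.462ms (3/4)
8. 1730.769ms @ 9/2 + 576.923ms (3/2)
9. 2307.692ms @ 6 + 576.923ms (3/2)
10. 2884.615ms @ 15/2 + 576.923ms (3/2)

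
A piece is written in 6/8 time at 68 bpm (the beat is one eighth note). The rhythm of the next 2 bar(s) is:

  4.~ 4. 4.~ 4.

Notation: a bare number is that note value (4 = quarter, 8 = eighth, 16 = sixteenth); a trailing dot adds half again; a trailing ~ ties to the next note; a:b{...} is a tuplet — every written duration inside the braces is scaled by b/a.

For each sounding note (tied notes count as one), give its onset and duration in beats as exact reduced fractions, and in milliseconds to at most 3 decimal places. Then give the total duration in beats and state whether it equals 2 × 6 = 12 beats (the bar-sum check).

1) 0.0ms=0b +5294.118ms=6b
2) 5294.118ms=6b +5294.118ms=6b
Σ=12b of 12 (68bpm 6/8) — PASS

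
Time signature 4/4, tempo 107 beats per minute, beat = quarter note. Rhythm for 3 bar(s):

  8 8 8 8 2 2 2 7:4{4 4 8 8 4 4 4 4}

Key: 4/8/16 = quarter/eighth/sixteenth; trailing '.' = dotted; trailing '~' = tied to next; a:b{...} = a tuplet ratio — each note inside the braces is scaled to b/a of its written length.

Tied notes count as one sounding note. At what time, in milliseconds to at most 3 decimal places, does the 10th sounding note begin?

note 10 onset = 64/7b = 5126.836ms

1. 0.0ms @ 0 + 280.374ms (1/2)
2. 280.374ms @ 1/2 + 280.374ms (1/2)
3. 560.748ms @ 1 + 280.374ms (1/2)
4. 841.121ms @ 3/2 + 280.374ms (1/2)
5. 1121.495ms @ 2 + 1121.495ms (2)
6. 2242.991ms @ 4 + 1121.495ms (2)
7. 3364.486ms @ 6 + 1121.495ms (2)
8. 4485.981ms @ 8 + 320.427ms (4/7)
9. 4806.409ms @ 60/7 + 320.427ms (4/7)
10. 5126.836ms @ 64/7 + 160.214ms (2/7)
11. 5287.049ms @ 66/7 + 160.214ms (2/7)
12. 5447.263ms @ 68/7 + 320.427ms (4/7)
13. 5767.69ms @ 72/7 + 320.427ms (4/7)
14. 6088.117ms @ 76/7 + 320.427ms (4/7)
15. 6408.545ms @ 80/7 + 320.427ms (4/7)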